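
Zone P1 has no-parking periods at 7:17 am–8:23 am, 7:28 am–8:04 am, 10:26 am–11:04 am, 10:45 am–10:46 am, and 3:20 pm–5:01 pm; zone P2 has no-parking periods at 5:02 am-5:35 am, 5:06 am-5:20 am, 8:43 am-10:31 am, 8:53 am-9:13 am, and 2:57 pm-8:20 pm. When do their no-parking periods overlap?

A, merged: 7:17 am–8:23 am, 10:26 am–11:04 am, 3:20 pm–5:01 pm.
B, merged: 5:02 am–5:35 am, 8:43 am–10:31 am, 2:57 pm–8:20 pm.
7:17 am–8:23 am falls entirely outside B.
10:26 am–11:04 am overlaps B on 10:26 am–10:31 am.
3:20 pm–5:01 pm overlaps B on 3:20 pm–5:01 pm.

10:26 am–10:31 am, 3:20 pm–5:01 pm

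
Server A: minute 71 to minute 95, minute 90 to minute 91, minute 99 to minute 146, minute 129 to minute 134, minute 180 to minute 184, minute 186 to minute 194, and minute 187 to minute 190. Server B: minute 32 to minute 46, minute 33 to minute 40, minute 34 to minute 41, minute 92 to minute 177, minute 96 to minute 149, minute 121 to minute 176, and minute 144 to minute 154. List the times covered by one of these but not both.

minute 32 to minute 46, minute 71 to minute 92, minute 95 to minute 99, minute 146 to minute 177, minute 180 to minute 184, minute 186 to minute 194

A, merged: minute 71 to minute 95, minute 99 to minute 146, minute 180 to minute 184, minute 186 to minute 194.
B, merged: minute 32 to minute 46, minute 92 to minute 177.
A but not B: minute 71 to minute 92, minute 180 to minute 184, minute 186 to minute 194.
B but not A: minute 32 to minute 46, minute 95 to minute 99, minute 146 to minute 177.
Combining gives A △ B.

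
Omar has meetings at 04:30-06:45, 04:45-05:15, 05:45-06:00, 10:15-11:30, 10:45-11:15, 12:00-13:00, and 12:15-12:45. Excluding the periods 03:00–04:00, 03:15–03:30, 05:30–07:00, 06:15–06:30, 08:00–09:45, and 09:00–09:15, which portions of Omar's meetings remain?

First set merges to 04:30–06:45, 10:15–11:30, 12:00–13:00.
Second set merges to 03:00–04:00, 05:30–07:00, 08:00–09:45.
04:30–06:45 with B removed leaves 04:30–05:30.
10:15–11:30 is untouched.
12:00–13:00 is untouched.

04:30–05:30, 10:15–11:30, 12:00–13:00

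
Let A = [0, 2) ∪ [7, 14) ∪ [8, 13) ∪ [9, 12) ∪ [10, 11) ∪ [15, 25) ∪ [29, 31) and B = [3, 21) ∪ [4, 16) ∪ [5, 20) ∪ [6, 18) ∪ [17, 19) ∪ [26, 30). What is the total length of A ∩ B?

14

First set merges to [0, 2), [7, 14), [15, 25), [29, 31).
Second set merges to [3, 21), [26, 30).
A ∩ B = [7, 14), [15, 21), [29, 30).
Total: 7 + 6 + 1 = 14.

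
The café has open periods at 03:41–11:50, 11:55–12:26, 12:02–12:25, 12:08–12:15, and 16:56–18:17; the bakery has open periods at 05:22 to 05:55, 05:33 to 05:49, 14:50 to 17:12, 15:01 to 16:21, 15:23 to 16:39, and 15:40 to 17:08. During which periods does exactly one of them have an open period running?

03:41–05:22, 05:55–11:50, 11:55–12:26, 14:50–16:56, 17:12–18:17

A, merged: 03:41–11:50, 11:55–12:26, 16:56–18:17.
B, merged: 05:22–05:55, 14:50–17:12.
Only in the first: 03:41–05:22, 05:55–11:50, 11:55–12:26, 17:12–18:17.
Only in the second: 14:50–16:56.
Together these are the periods covered by exactly one.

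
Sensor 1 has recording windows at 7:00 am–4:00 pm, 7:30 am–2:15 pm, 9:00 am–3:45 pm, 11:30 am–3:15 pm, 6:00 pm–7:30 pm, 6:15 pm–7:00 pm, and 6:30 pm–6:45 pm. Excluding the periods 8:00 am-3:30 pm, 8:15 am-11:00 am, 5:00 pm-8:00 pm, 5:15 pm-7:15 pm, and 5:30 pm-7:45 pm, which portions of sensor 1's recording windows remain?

First set merges to 7:00 am–4:00 pm, 6:00 pm–7:30 pm.
Second set merges to 8:00 am–3:30 pm, 5:00 pm–8:00 pm.
7:00 am–4:00 pm with B removed leaves 7:00 am–8:00 am, 3:30 pm–4:00 pm.
6:00 pm–7:30 pm lies entirely inside B → drops out.

7:00 am–8:00 am, 3:30 pm–4:00 pm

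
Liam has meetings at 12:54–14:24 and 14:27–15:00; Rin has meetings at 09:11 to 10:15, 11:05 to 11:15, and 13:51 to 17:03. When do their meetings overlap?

12:54–14:24 overlaps B on 13:51–14:24.
14:27–15:00 overlaps B on 14:27–15:00.

13:51–14:24, 14:27–15:00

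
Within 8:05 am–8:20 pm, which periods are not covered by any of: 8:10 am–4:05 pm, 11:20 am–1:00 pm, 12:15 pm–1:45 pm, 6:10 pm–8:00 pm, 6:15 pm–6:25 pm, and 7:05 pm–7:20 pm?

8:05 am–8:10 am, 4:05 pm–6:10 pm, 8:00 pm–8:20 pm

Covered (merged): 8:10 am–4:05 pm, 6:10 pm–8:00 pm.
Gaps within 8:05 am–8:20 pm: 8:05 am–8:10 am, 4:05 pm–6:10 pm, 8:00 pm–8:20 pm.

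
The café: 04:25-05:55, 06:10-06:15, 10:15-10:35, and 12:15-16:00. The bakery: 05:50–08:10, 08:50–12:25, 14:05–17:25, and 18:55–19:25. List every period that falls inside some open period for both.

04:25–05:55 meets the second set on 05:50–05:55.
06:10–06:15 meets the second set on 06:10–06:15.
10:15–10:35 meets the second set on 10:15–10:35.
12:15–16:00 meets the second set on 12:15–12:25, 14:05–16:00.

05:50–05:55, 06:10–06:15, 10:15–10:35, 12:15–12:25, 14:05–16:00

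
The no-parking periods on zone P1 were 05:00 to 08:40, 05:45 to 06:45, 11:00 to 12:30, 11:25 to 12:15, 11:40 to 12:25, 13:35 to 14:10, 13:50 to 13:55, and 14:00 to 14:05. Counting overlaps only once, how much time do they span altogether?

Merged: 05:00–08:40, 11:00–12:30, 13:35–14:10.
Lengths: 3 h 40 min + 1 h 30 min + 35 min = 5 h 45 min.

5 h 45 min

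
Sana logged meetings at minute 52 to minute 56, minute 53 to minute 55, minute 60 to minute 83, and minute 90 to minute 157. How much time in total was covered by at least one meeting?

Merged: minute 52 to minute 56, minute 60 to minute 83, minute 90 to minute 157.
Lengths: 4 minutes + 23 minutes + 67 minutes = 94 minutes.

94 minutes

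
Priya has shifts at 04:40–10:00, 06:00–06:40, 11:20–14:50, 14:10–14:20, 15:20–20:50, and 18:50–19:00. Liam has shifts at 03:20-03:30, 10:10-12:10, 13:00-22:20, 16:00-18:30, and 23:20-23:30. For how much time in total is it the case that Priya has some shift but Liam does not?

6 h 10 min

First set merges to 04:40-10:00, 11:20-14:50, 15:20-20:50.
Second set merges to 03:20-03:30, 10:10-12:10, 13:00-22:20, 23:20-23:30.
A \ B = 04:40-10:00, 12:10-13:00.
Total: 5 h 20 min + 50 min = 6 h 10 min.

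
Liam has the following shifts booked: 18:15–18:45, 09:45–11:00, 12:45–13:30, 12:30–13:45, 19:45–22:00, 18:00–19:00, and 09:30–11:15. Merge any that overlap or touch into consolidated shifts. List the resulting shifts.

Sort by start: 09:30-11:15, 09:45-11:00, 12:30-13:45, 12:45-13:30, 18:00-19:00, 18:15-18:45, 19:45-22:00.
09:45-11:00 overlaps/touches 09:30-11:15 → extend to 09:30-11:15.
12:30-13:45 is disjoint → start new block.
12:45-13:30 overlaps/touches 12:30-13:45 → extend to 12:30-13:45.
18:00-19:00 is disjoint → start new block.
18:15-18:45 overlaps/touches 18:00-19:00 → extend to 18:00-19:00.
19:45-22:00 is disjoint → start new block.

09:30-11:15, 12:30-13:45, 18:00-19:00, 19:45-22:00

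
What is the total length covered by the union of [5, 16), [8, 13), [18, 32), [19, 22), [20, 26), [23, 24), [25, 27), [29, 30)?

Merged: [5, 16), [18, 32).
Lengths: 11 + 14 = 25.

25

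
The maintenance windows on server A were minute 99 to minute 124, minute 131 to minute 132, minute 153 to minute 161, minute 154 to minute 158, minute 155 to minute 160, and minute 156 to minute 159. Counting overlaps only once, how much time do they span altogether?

34 minutes

Merged: minute 99 to minute 124, minute 131 to minute 132, minute 153 to minute 161.
Lengths: 25 minutes + 1 minute + 8 minutes = 34 minutes.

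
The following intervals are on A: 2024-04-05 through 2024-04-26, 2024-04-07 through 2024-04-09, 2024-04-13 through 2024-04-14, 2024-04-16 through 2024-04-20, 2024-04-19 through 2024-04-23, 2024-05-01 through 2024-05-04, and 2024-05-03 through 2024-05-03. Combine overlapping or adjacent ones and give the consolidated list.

2024-04-05 through 2024-04-26, 2024-05-01 through 2024-05-04

2024-04-07 through 2024-04-09 overlaps/touches 2024-04-05 through 2024-04-26 → extend to 2024-04-05 through 2024-04-26.
2024-04-13 through 2024-04-14 overlaps/touches 2024-04-05 through 2024-04-26 → extend to 2024-04-05 through 2024-04-26.
2024-04-16 through 2024-04-20 overlaps/touches 2024-04-05 through 2024-04-26 → extend to 2024-04-05 through 2024-04-26.
2024-04-19 through 2024-04-23 overlaps/touches 2024-04-05 through 2024-04-26 → extend to 2024-04-05 through 2024-04-26.
2024-05-01 through 2024-05-04 is disjoint → start new block.
2024-05-03 through 2024-05-03 overlaps/touches 2024-05-01 through 2024-05-04 → extend to 2024-05-01 through 2024-05-04.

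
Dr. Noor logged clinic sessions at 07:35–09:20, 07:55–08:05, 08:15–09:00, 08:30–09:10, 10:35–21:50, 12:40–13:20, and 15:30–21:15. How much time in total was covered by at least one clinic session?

Merged: 07:35-09:20, 10:35-21:50.
Lengths: 1 h 45 min + 11 h 15 min = 13 h.

13 h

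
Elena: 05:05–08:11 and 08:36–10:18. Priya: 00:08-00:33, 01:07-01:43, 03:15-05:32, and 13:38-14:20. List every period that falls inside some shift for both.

05:05–05:32

05:05–08:11 ∩ B → 05:05–05:32.
08:36–10:18 meets no B interval.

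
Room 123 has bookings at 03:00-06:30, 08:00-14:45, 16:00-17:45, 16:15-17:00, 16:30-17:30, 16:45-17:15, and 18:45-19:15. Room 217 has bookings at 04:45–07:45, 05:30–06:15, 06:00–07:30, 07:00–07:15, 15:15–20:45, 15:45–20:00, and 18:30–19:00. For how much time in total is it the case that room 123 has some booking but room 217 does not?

8 h 30 min

A, merged: 03:00-06:30, 08:00-14:45, 16:00-17:45, 18:45-19:15.
B, merged: 04:45-07:45, 15:15-20:45.
A \ B = 03:00-04:45, 08:00-14:45.
Total: 1 h 45 min + 6 h 45 min = 8 h 30 min.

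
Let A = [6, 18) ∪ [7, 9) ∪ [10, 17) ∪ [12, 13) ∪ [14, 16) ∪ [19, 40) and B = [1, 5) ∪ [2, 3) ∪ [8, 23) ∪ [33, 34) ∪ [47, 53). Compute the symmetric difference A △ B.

[1, 5) ∪ [6, 8) ∪ [18, 19) ∪ [23, 33) ∪ [34, 40) ∪ [47, 53)

First set merges to [6, 18), [19, 40).
Second set merges to [1, 5), [8, 23), [33, 34), [47, 53).
A \ B = [6, 8), [23, 33), [34, 40).
B \ A = [1, 5), [18, 19), [47, 53).
Union of the two gives the symmetric difference.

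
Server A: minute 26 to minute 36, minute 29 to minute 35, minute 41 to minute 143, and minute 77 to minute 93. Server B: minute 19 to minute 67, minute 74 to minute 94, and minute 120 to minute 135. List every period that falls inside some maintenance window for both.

First set merges to minute 26 to minute 36, minute 41 to minute 143.
minute 26 to minute 36 overlaps B on minute 26 to minute 36.
minute 41 to minute 143 overlaps B on minute 41 to minute 67, minute 74 to minute 94, minute 120 to minute 135.

minute 26 to minute 36, minute 41 to minute 67, minute 74 to minute 94, minute 120 to minute 135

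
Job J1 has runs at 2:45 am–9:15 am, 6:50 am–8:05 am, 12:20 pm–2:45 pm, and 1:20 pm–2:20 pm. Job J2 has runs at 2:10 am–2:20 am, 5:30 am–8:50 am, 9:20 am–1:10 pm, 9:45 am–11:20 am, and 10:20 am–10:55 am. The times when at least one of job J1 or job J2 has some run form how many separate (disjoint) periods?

3

A, merged: 2:45 am–9:15 am, 12:20 pm–2:45 pm.
B, merged: 2:10 am–2:20 am, 5:30 am–8:50 am, 9:20 am–1:10 pm.
A ∪ B = 2:10 am–2:20 am, 2:45 am–9:15 am, 9:20 am–2:45 pm.
That is 3 disjoint pieces.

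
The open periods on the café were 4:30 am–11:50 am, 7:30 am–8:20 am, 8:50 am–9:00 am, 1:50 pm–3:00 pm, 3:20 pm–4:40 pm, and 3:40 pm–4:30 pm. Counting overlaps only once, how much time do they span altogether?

Merged: 4:30 am-11:50 am, 1:50 pm-3:00 pm, 3:20 pm-4:40 pm.
Lengths: 7 h 20 min + 1 h 10 min + 1 h 20 min = 9 h 50 min.

9 h 50 min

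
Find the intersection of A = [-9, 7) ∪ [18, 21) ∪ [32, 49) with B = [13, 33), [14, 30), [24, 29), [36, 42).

[18, 21) ∪ [32, 33) ∪ [36, 42)

Merge the second list: [13, 33), [36, 42).
[-9, 7): no overlap with the second set.
[18, 21) meets the second set on [18, 21).
[32, 49) meets the second set on [32, 33), [36, 42).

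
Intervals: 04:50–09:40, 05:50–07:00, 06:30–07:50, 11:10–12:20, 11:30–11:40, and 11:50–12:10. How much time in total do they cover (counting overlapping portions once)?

Merged: 04:50–09:40, 11:10–12:20.
Lengths: 4 h 50 min + 1 h 10 min = 6 h.

6 h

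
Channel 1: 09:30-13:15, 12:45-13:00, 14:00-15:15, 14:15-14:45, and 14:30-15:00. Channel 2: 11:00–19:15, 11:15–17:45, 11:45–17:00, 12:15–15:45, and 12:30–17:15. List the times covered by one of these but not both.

09:30–11:00, 13:15–14:00, 15:15–19:15

Merge the first list: 09:30–13:15, 14:00–15:15.
Merge the second list: 11:00–19:15.
A but not B: 09:30–11:00.
B but not A: 13:15–14:00, 15:15–19:15.
Combining gives A △ B.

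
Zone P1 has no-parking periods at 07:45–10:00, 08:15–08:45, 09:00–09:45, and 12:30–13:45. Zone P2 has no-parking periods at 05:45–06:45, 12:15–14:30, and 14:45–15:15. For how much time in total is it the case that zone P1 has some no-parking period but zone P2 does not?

A, merged: 07:45-10:00, 12:30-13:45.
A \ B = 07:45-10:00.
Total: 2 h 15 min.

2 h 15 min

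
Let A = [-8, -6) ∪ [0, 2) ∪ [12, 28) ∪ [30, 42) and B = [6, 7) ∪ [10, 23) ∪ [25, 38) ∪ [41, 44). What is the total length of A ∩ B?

A ∩ B = [12, 23), [25, 28), [30, 38), [41, 42).
Total: 11 + 3 + 8 + 1 = 23.

23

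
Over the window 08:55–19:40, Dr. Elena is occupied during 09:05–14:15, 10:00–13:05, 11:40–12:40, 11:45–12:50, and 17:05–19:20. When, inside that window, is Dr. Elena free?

Covered (merged): 09:05-14:15, 17:05-19:20.
Gaps within 08:55-19:40: 08:55-09:05, 14:15-17:05, 19:20-19:40.

08:55-09:05, 14:15-17:05, 19:20-19:40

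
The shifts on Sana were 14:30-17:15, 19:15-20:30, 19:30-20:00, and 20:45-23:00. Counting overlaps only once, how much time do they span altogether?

Merged: 14:30-17:15, 19:15-20:30, 20:45-23:00.
Lengths: 2 h 45 min + 1 h 15 min + 2 h 15 min = 6 h 15 min.

6 h 15 min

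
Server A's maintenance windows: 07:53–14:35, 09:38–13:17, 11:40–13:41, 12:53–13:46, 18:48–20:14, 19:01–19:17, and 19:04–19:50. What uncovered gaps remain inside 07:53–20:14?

14:35-18:48

The merged coverage is 07:53-14:35, 18:48-20:14.
Complement within 07:53-20:14: 14:35-18:48.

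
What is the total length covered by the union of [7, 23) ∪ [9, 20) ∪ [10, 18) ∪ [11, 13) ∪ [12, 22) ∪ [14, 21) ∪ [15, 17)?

16

Merged: [7, 23).
Length: 16.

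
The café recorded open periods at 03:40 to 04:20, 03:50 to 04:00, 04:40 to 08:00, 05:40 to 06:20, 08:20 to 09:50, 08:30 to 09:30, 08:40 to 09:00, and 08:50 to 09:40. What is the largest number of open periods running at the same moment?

4

Sweep endpoints in order; track running count of active intervals.
Peak of 4 reached at 08:50.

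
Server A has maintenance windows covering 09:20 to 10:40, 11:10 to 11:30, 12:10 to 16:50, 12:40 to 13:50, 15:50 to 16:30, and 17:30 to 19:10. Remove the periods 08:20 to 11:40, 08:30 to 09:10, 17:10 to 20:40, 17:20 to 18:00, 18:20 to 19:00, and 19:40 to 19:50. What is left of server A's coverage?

Merge the first list: 09:20–10:40, 11:10–11:30, 12:10–16:50, 17:30–19:10.
Merge the second list: 08:20–11:40, 17:10–20:40.
09:20–10:40: fully covered by B → removed.
11:10–11:30: fully covered by B → removed.
12:10–16:50: no B overlap → unchanged.
17:30–19:10: fully covered by B → removed.

12:10–16:50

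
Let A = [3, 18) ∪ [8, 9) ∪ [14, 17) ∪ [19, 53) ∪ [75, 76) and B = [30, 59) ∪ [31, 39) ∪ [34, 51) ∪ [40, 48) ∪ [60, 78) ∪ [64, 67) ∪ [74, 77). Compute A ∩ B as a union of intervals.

A, merged: [3, 18), [19, 53), [75, 76).
B, merged: [30, 59), [60, 78).
[3, 18): no overlap with the second set.
[19, 53) meets the second set on [30, 53).
[75, 76) meets the second set on [75, 76).

[30, 53) ∪ [75, 76)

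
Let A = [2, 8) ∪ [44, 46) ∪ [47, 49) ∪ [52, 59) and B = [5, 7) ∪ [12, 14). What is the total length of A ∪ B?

A ∪ B = [2, 8), [12, 14), [44, 46), [47, 49), [52, 59).
Total: 6 + 2 + 2 + 2 + 7 = 19.

19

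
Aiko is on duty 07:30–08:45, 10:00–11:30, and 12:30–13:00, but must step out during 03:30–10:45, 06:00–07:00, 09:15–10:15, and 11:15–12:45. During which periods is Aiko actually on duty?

Merge the second list: 03:30–10:45, 11:15–12:45.
07:30–08:45: fully covered by B → removed.
10:00–11:30 minus B → 10:45–11:15.
12:30–13:00 minus B → 12:45–13:00.

10:45–11:15, 12:45–13:00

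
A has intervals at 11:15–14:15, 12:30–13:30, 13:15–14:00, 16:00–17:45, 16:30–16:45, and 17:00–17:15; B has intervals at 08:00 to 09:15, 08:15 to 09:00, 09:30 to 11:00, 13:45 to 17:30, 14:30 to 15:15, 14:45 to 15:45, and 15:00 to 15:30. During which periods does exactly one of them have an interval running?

08:00-09:15, 09:30-11:00, 11:15-13:45, 14:15-16:00, 17:30-17:45

Merge the first list: 11:15-14:15, 16:00-17:45.
Merge the second list: 08:00-09:15, 09:30-11:00, 13:45-17:30.
A but not B: 11:15-13:45, 17:30-17:45.
B but not A: 08:00-09:15, 09:30-11:00, 14:15-16:00.
Combining gives A △ B.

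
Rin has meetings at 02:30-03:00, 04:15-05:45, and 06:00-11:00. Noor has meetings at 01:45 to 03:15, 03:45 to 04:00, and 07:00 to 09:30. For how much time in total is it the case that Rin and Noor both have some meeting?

3 h

A ∩ B = 02:30–03:00, 07:00–09:30.
Total: 30 min + 2 h 30 min = 3 h.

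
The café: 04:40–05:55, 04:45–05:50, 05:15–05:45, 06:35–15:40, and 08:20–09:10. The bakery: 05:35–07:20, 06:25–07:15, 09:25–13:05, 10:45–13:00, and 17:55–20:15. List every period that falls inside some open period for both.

First set merges to 04:40–05:55, 06:35–15:40.
Second set merges to 05:35–07:20, 09:25–13:05, 17:55–20:15.
04:40–05:55 meets the second set on 05:35–05:55.
06:35–15:40 meets the second set on 06:35–07:20, 09:25–13:05.

05:35–05:55, 06:35–07:20, 09:25–13:05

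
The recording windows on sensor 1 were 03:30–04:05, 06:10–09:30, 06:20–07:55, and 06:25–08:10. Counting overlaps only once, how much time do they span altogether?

Merged: 03:30-04:05, 06:10-09:30.
Lengths: 35 min + 3 h 20 min = 3 h 55 min.

3 h 55 min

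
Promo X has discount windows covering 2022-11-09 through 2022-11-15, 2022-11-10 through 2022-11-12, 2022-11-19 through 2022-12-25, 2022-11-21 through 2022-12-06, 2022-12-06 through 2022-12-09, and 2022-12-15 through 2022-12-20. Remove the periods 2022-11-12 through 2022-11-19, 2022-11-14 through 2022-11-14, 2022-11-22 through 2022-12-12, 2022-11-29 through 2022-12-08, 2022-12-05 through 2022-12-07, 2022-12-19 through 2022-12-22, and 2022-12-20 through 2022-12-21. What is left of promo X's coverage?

A, merged: 2022-11-09 through 2022-11-15, 2022-11-19 through 2022-12-25.
B, merged: 2022-11-12 through 2022-11-19, 2022-11-22 through 2022-12-12, 2022-12-19 through 2022-12-22.
2022-11-09 through 2022-11-15 minus B → 2022-11-09 through 2022-11-11.
2022-11-19 through 2022-12-25 minus B → 2022-11-20 through 2022-11-21, 2022-12-13 through 2022-12-18, 2022-12-23 through 2022-12-25.

2022-11-09 through 2022-11-11, 2022-11-20 through 2022-11-21, 2022-12-13 through 2022-12-18, 2022-12-23 through 2022-12-25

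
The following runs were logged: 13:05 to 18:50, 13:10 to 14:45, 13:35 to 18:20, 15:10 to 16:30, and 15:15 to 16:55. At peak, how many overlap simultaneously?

4

Sweep endpoints in order; track running count of active intervals.
Peak of 4 reached at 15:15.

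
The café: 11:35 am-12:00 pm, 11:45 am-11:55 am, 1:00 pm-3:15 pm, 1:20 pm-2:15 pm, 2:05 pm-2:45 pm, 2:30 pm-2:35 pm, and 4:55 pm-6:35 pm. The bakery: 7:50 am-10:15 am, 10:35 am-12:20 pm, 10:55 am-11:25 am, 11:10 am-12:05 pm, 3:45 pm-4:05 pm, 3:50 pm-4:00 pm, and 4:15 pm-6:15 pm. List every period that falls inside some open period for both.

11:35 am-12:00 pm, 4:55 pm-6:15 pm

Merge the first list: 11:35 am-12:00 pm, 1:00 pm-3:15 pm, 4:55 pm-6:35 pm.
Merge the second list: 7:50 am-10:15 am, 10:35 am-12:20 pm, 3:45 pm-4:05 pm, 4:15 pm-6:15 pm.
11:35 am-12:00 pm overlaps B on 11:35 am-12:00 pm.
1:00 pm-3:15 pm falls entirely outside B.
4:55 pm-6:35 pm overlaps B on 4:55 pm-6:15 pm.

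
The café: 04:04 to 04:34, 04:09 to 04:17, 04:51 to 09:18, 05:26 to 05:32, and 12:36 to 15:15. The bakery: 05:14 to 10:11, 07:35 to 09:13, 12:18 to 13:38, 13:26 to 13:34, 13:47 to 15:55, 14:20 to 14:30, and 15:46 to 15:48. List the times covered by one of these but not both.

04:04–04:34, 04:51–05:14, 09:18–10:11, 12:18–12:36, 13:38–13:47, 15:15–15:55

First set merges to 04:04–04:34, 04:51–09:18, 12:36–15:15.
Second set merges to 05:14–10:11, 12:18–13:38, 13:47–15:55.
Only in the first: 04:04–04:34, 04:51–05:14, 13:38–13:47.
Only in the second: 09:18–10:11, 12:18–12:36, 15:15–15:55.
Together these are the periods covered by exactly one.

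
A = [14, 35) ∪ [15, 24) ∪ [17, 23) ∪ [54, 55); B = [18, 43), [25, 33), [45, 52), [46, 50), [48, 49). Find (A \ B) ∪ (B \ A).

[14, 18) ∪ [35, 43) ∪ [45, 52) ∪ [54, 55)

Merge the first list: [14, 35), [54, 55).
Merge the second list: [18, 43), [45, 52).
Only in the first: [14, 18), [54, 55).
Only in the second: [35, 43), [45, 52).
Together these are the periods covered by exactly one.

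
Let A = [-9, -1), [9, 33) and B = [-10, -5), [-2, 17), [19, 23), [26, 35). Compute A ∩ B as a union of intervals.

[-9, -5) ∪ [-2, -1) ∪ [9, 17) ∪ [19, 23) ∪ [26, 33)

[-9, -1) overlaps B on [-9, -5), [-2, -1).
[9, 33) overlaps B on [9, 17), [19, 23), [26, 33).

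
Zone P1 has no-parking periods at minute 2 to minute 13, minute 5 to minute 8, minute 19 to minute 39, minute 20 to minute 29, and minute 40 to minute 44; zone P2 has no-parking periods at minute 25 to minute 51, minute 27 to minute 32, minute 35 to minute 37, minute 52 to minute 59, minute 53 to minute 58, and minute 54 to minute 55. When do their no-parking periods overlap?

minute 25 to minute 39, minute 40 to minute 44

A, merged: minute 2 to minute 13, minute 19 to minute 39, minute 40 to minute 44.
B, merged: minute 25 to minute 51, minute 52 to minute 59.
minute 2 to minute 13: no overlap with the second set.
minute 19 to minute 39 meets the second set on minute 25 to minute 39.
minute 40 to minute 44 meets the second set on minute 40 to minute 44.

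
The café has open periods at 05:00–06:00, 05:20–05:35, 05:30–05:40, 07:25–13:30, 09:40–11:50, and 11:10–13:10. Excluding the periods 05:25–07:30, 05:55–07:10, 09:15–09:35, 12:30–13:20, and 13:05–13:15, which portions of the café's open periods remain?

05:00–05:25, 07:30–09:15, 09:35–12:30, 13:20–13:30

Merge the first list: 05:00–06:00, 07:25–13:30.
Merge the second list: 05:25–07:30, 09:15–09:35, 12:30–13:20.
05:00–06:00 minus B → 05:00–05:25.
07:25–13:30 minus B → 07:30–09:15, 09:35–12:30, 13:20–13:30.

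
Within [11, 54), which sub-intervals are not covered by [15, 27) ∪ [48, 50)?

[11, 15) ∪ [27, 48) ∪ [50, 54)

The merged coverage is [15, 27), [48, 50).
Gaps within [11, 54): [11, 15), [27, 48), [50, 54).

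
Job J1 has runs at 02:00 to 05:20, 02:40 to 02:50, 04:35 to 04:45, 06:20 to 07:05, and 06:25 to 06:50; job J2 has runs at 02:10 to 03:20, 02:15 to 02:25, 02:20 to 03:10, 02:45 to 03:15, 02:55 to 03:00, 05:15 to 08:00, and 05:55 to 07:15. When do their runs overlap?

02:10–03:20, 05:15–05:20, 06:20–07:05

A, merged: 02:00–05:20, 06:20–07:05.
B, merged: 02:10–03:20, 05:15–08:00.
02:00–05:20 ∩ B → 02:10–03:20, 05:15–05:20.
06:20–07:05 ∩ B → 06:20–07:05.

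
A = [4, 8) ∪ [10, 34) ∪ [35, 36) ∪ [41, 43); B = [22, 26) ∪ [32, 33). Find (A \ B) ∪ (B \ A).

[4, 8) ∪ [10, 22) ∪ [26, 32) ∪ [33, 34) ∪ [35, 36) ∪ [41, 43)

A but not B: [4, 8), [10, 22), [26, 32), [33, 34), [35, 36), [41, 43).
B but not A: none.
Combining gives A △ B.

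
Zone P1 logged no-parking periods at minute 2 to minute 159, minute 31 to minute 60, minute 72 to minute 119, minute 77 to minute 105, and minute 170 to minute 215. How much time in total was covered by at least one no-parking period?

Merged: minute 2 to minute 159, minute 170 to minute 215.
Lengths: 157 minutes + 45 minutes = 202 minutes.

202 minutes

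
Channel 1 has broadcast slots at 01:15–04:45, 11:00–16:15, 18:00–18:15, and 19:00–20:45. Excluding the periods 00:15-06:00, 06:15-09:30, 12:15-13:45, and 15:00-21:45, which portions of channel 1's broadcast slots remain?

01:15-04:45 lies entirely inside B → drops out.
11:00-16:15 with B removed leaves 11:00-12:15, 13:45-15:00.
18:00-18:15 lies entirely inside B → drops out.
19:00-20:45 lies entirely inside B → drops out.

11:00-12:15, 13:45-15:00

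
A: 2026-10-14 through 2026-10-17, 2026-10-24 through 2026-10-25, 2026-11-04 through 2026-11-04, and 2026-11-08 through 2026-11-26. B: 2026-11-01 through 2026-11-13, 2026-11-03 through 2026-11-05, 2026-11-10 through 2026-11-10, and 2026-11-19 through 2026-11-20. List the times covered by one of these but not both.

Merge the second list: 2026-11-01 through 2026-11-13, 2026-11-19 through 2026-11-20.
A \ B = 2026-10-14 through 2026-10-17, 2026-10-24 through 2026-10-25, 2026-11-14 through 2026-11-18, 2026-11-21 through 2026-11-26.
B \ A = 2026-11-01 through 2026-11-03, 2026-11-05 through 2026-11-07.
Union of the two gives the symmetric difference.

2026-10-14 through 2026-10-17, 2026-10-24 through 2026-10-25, 2026-11-01 through 2026-11-03, 2026-11-05 through 2026-11-07, 2026-11-14 through 2026-11-18, 2026-11-21 through 2026-11-26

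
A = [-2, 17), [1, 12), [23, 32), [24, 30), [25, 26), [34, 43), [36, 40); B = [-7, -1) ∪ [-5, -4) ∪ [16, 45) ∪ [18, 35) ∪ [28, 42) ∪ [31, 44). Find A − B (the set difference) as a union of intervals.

[-1, 16)

Merge the first list: [-2, 17), [23, 32), [34, 43).
Merge the second list: [-7, -1), [16, 45).
[-2, 17) minus B → [-1, 16).
[23, 32): fully covered by B → removed.
[34, 43): fully covered by B → removed.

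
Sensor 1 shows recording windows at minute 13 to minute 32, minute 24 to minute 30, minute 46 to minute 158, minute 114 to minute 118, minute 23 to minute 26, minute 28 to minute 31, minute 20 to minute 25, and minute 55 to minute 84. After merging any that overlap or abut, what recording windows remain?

minute 13 to minute 32, minute 46 to minute 158

Sort by start: minute 13 to minute 32, minute 20 to minute 25, minute 23 to minute 26, minute 24 to minute 30, minute 28 to minute 31, minute 46 to minute 158, minute 55 to minute 84, minute 114 to minute 118.
minute 20 to minute 25 overlaps/touches minute 13 to minute 32 → extend to minute 13 to minute 32.
minute 23 to minute 26 overlaps/touches minute 13 to minute 32 → extend to minute 13 to minute 32.
minute 24 to minute 30 overlaps/touches minute 13 to minute 32 → extend to minute 13 to minute 32.
minute 28 to minute 31 overlaps/touches minute 13 to minute 32 → extend to minute 13 to minute 32.
minute 46 to minute 158 is disjoint → start new block.
minute 55 to minute 84 overlaps/touches minute 46 to minute 158 → extend to minute 46 to minute 158.
minute 114 to minute 118 overlaps/touches minute 46 to minute 158 → extend to minute 46 to minute 158.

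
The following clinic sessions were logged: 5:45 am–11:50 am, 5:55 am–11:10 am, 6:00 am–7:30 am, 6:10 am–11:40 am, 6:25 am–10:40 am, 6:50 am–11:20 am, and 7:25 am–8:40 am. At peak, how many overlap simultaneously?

7

Walk the sorted start/end points keeping a running depth.
The depth first hits 7 at 7:25 am.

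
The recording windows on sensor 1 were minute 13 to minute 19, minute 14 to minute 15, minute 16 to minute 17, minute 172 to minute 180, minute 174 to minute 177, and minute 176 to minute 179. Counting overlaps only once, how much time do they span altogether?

14 minutes

Merged: minute 13 to minute 19, minute 172 to minute 180.
Lengths: 6 minutes + 8 minutes = 14 minutes.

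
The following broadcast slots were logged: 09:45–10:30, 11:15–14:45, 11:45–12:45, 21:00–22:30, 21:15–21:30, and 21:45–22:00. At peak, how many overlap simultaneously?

At 11:45, 2 of the intervals are simultaneously active.
No point has more.

2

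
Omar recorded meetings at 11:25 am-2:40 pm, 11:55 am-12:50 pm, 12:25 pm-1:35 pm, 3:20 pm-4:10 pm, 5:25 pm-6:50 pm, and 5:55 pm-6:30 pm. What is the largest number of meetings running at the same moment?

At 12:25 pm, 3 of the intervals are simultaneously active.
No point has more.

3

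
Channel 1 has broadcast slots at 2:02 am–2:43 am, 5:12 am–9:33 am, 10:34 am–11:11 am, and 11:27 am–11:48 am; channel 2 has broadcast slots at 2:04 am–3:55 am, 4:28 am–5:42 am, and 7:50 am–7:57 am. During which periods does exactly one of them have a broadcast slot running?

A \ B = 2:02 am–2:04 am, 5:42 am–7:50 am, 7:57 am–9:33 am, 10:34 am–11:11 am, 11:27 am–11:48 am.
B \ A = 2:43 am–3:55 am, 4:28 am–5:12 am.
Union of the two gives the symmetric difference.

2:02 am–2:04 am, 2:43 am–3:55 am, 4:28 am–5:12 am, 5:42 am–7:50 am, 7:57 am–9:33 am, 10:34 am–11:11 am, 11:27 am–11:48 am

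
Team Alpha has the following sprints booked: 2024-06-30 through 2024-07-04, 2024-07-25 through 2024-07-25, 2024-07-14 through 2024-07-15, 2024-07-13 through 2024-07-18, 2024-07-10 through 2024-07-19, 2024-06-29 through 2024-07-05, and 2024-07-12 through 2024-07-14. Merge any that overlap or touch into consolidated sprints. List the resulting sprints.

2024-06-29 through 2024-07-05, 2024-07-10 through 2024-07-19, 2024-07-25 through 2024-07-25

Sort by start: 2024-06-29 through 2024-07-05, 2024-06-30 through 2024-07-04, 2024-07-10 through 2024-07-19, 2024-07-12 through 2024-07-14, 2024-07-13 through 2024-07-18, 2024-07-14 through 2024-07-15, 2024-07-25 through 2024-07-25.
2024-06-30 through 2024-07-04 overlaps/touches 2024-06-29 through 2024-07-05 → extend to 2024-06-29 through 2024-07-05.
2024-07-10 through 2024-07-19 is disjoint → start new block.
2024-07-12 through 2024-07-14 overlaps/touches 2024-07-10 through 2024-07-19 → extend to 2024-07-10 through 2024-07-19.
2024-07-13 through 2024-07-18 overlaps/touches 2024-07-10 through 2024-07-19 → extend to 2024-07-10 through 2024-07-19.
2024-07-14 through 2024-07-15 overlaps/touches 2024-07-10 through 2024-07-19 → extend to 2024-07-10 through 2024-07-19.
2024-07-25 through 2024-07-25 is disjoint → start new block.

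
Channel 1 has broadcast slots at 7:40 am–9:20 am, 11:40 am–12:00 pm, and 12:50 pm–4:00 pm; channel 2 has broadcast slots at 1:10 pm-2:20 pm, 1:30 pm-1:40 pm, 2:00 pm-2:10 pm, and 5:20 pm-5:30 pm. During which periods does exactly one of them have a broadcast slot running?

7:40 am–9:20 am, 11:40 am–12:00 pm, 12:50 pm–1:10 pm, 2:20 pm–4:00 pm, 5:20 pm–5:30 pm

Second set merges to 1:10 pm–2:20 pm, 5:20 pm–5:30 pm.
Only in the first: 7:40 am–9:20 am, 11:40 am–12:00 pm, 12:50 pm–1:10 pm, 2:20 pm–4:00 pm.
Only in the second: 5:20 pm–5:30 pm.
Together these are the periods covered by exactly one.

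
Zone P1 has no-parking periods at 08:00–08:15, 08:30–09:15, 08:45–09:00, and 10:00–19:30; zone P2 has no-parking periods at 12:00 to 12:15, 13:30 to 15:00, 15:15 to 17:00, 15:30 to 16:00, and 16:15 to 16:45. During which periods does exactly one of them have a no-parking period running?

08:00-08:15, 08:30-09:15, 10:00-12:00, 12:15-13:30, 15:00-15:15, 17:00-19:30

First set merges to 08:00-08:15, 08:30-09:15, 10:00-19:30.
Second set merges to 12:00-12:15, 13:30-15:00, 15:15-17:00.
A \ B = 08:00-08:15, 08:30-09:15, 10:00-12:00, 12:15-13:30, 15:00-15:15, 17:00-19:30.
B \ A = none.
Union of the two gives the symmetric difference.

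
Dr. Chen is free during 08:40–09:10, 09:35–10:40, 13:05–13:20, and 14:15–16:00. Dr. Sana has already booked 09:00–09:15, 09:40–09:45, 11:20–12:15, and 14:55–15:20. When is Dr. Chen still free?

08:40–09:00, 09:35–09:40, 09:45–10:40, 13:05–13:20, 14:15–14:55, 15:20–16:00

08:40–09:10 with B removed leaves 08:40–09:00.
09:35–10:40 with B removed leaves 09:35–09:40, 09:45–10:40.
13:05–13:20 is untouched.
14:15–16:00 with B removed leaves 14:15–14:55, 15:20–16:00.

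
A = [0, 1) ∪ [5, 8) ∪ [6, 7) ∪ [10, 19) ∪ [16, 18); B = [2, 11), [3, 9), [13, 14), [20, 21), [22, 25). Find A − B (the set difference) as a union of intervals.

First set merges to [0, 1), [5, 8), [10, 19).
Second set merges to [2, 11), [13, 14), [20, 21), [22, 25).
[0, 1) is untouched.
[5, 8) lies entirely inside B → drops out.
[10, 19) with B removed leaves [11, 13), [14, 19).

[0, 1) ∪ [11, 13) ∪ [14, 19)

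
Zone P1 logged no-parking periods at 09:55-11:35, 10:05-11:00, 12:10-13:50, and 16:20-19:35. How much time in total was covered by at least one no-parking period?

6 h 35 min

Merged: 09:55–11:35, 12:10–13:50, 16:20–19:35.
Lengths: 1 h 40 min + 1 h 40 min + 3 h 15 min = 6 h 35 min.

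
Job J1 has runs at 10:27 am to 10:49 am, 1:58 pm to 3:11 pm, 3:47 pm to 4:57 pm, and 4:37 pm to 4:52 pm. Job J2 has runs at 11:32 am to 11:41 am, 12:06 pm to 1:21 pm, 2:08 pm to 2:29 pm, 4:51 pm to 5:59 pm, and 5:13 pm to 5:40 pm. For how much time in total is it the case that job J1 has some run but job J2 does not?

First set merges to 10:27 am-10:49 am, 1:58 pm-3:11 pm, 3:47 pm-4:57 pm.
Second set merges to 11:32 am-11:41 am, 12:06 pm-1:21 pm, 2:08 pm-2:29 pm, 4:51 pm-5:59 pm.
A \ B = 10:27 am-10:49 am, 1:58 pm-2:08 pm, 2:29 pm-3:11 pm, 3:47 pm-4:51 pm.
Total: 22 min + 10 min + 42 min + 1 h 4 min = 2 h 18 min.

2 h 18 min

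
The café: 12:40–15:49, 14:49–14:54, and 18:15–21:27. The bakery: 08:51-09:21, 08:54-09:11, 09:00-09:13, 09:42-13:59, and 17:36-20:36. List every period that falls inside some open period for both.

A, merged: 12:40-15:49, 18:15-21:27.
B, merged: 08:51-09:21, 09:42-13:59, 17:36-20:36.
12:40-15:49 ∩ B → 12:40-13:59.
18:15-21:27 ∩ B → 18:15-20:36.

12:40-13:59, 18:15-20:36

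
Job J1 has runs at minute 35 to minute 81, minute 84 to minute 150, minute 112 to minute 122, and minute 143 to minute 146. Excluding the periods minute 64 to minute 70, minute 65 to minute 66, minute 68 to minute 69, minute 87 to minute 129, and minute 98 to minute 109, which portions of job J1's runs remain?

minute 35 to minute 64, minute 70 to minute 81, minute 84 to minute 87, minute 129 to minute 150

First set merges to minute 35 to minute 81, minute 84 to minute 150.
Second set merges to minute 64 to minute 70, minute 87 to minute 129.
minute 35 to minute 81 with B removed leaves minute 35 to minute 64, minute 70 to minute 81.
minute 84 to minute 150 with B removed leaves minute 84 to minute 87, minute 129 to minute 150.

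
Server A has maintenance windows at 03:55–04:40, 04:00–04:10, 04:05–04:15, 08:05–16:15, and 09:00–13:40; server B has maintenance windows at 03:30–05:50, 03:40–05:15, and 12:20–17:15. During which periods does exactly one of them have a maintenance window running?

03:30–03:55, 04:40–05:50, 08:05–12:20, 16:15–17:15

A, merged: 03:55–04:40, 08:05–16:15.
B, merged: 03:30–05:50, 12:20–17:15.
A \ B = 08:05–12:20.
B \ A = 03:30–03:55, 04:40–05:50, 16:15–17:15.
Union of the two gives the symmetric difference.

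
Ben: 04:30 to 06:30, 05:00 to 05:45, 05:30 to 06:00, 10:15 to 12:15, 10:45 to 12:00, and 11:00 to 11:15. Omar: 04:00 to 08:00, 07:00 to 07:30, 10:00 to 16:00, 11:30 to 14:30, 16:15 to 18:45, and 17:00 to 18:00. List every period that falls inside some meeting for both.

04:30-06:30, 10:15-12:15

Merge the first list: 04:30-06:30, 10:15-12:15.
Merge the second list: 04:00-08:00, 10:00-16:00, 16:15-18:45.
04:30-06:30 ∩ B → 04:30-06:30.
10:15-12:15 ∩ B → 10:15-12:15.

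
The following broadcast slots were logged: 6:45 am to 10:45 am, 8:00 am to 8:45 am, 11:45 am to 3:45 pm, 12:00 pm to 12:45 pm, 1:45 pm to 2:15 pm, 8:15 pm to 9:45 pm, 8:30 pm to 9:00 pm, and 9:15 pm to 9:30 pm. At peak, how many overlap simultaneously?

Walk the sorted start/end points keeping a running depth.
The depth first hits 2 at 8:00 am.

2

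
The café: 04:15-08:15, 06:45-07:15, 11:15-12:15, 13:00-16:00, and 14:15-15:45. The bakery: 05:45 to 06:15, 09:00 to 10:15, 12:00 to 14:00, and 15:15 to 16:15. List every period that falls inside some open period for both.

Merge the first list: 04:15–08:15, 11:15–12:15, 13:00–16:00.
04:15–08:15 ∩ B → 05:45–06:15.
11:15–12:15 ∩ B → 12:00–12:15.
13:00–16:00 ∩ B → 13:00–14:00, 15:15–16:00.

05:45–06:15, 12:00–12:15, 13:00–14:00, 15:15–16:00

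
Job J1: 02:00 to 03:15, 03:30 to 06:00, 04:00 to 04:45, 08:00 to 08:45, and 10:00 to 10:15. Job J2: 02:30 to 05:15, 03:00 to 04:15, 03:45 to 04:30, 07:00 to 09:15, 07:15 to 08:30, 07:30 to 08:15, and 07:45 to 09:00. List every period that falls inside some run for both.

02:30–03:15, 03:30–05:15, 08:00–08:45

Merge the first list: 02:00–03:15, 03:30–06:00, 08:00–08:45, 10:00–10:15.
Merge the second list: 02:30–05:15, 07:00–09:15.
02:00–03:15 ∩ B → 02:30–03:15.
03:30–06:00 ∩ B → 03:30–05:15.
08:00–08:45 ∩ B → 08:00–08:45.
10:00–10:15 meets no B interval.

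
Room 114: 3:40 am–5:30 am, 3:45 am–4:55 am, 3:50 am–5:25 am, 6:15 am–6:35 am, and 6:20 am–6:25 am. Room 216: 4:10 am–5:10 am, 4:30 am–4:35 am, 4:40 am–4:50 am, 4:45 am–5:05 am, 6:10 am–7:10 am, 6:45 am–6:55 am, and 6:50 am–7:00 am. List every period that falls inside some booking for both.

Merge the first list: 3:40 am-5:30 am, 6:15 am-6:35 am.
Merge the second list: 4:10 am-5:10 am, 6:10 am-7:10 am.
3:40 am-5:30 am ∩ B → 4:10 am-5:10 am.
6:15 am-6:35 am ∩ B → 6:15 am-6:35 am.

4:10 am-5:10 am, 6:15 am-6:35 am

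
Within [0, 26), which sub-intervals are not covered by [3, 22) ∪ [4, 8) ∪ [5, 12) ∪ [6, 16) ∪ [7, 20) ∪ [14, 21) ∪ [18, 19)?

[0, 3) ∪ [22, 26)

Covered (merged): [3, 22).
Complement within [0, 26): [0, 3), [22, 26).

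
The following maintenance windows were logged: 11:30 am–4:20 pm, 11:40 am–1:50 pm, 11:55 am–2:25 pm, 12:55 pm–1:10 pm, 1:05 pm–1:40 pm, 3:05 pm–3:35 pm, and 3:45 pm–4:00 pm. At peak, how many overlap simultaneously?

5

At 1:05 pm, 5 of the intervals are simultaneously active.
No point has more.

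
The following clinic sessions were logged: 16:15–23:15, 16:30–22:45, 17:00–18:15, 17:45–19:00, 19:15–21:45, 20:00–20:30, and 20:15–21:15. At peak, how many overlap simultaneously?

5

At 20:15, 5 of the intervals are simultaneously active.
No point has more.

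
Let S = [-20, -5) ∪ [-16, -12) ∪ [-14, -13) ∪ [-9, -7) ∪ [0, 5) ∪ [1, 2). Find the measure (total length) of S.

Merged: [-20, -5), [0, 5).
Lengths: 15 + 5 = 20.

20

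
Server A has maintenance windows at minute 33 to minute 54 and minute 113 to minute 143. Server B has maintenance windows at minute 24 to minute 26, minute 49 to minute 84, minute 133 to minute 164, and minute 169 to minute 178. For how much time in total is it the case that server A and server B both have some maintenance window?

15 minutes

A ∩ B = minute 49 to minute 54, minute 133 to minute 143.
Total: 5 minutes + 10 minutes = 15 minutes.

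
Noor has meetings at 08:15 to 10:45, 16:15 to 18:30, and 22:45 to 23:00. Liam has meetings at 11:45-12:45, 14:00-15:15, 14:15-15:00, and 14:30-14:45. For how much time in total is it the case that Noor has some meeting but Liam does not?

Merge the second list: 11:45–12:45, 14:00–15:15.
A \ B = 08:15–10:45, 16:15–18:30, 22:45–23:00.
Total: 2 h 30 min + 2 h 15 min + 15 min = 5 h.

5 h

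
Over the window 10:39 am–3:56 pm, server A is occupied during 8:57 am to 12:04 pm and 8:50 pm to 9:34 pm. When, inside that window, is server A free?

The merged coverage is 8:57 am–12:04 pm, 8:50 pm–9:34 pm.
Complement within 10:39 am–3:56 pm: 12:04 pm–3:56 pm.

12:04 pm–3:56 pm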